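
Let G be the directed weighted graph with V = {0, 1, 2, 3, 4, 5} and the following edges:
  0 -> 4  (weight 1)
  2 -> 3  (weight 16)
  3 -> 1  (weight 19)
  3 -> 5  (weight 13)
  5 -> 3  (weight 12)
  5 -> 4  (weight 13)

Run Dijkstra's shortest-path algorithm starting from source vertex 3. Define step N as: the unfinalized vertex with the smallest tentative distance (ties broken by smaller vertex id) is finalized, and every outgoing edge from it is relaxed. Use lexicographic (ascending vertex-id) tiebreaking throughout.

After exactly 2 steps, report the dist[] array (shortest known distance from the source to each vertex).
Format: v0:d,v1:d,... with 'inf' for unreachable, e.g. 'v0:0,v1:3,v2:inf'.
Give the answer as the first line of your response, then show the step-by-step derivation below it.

v0:inf,v1:19,v2:inf,v3:0,v4:26,v5:13

step 1: dist = v0:inf,v1:19,v2:inf,v3:0,v4:inf,v5:13
step 2: dist = v0:inf,v1:19,v2:inf,v3:0,v4:26,v5:13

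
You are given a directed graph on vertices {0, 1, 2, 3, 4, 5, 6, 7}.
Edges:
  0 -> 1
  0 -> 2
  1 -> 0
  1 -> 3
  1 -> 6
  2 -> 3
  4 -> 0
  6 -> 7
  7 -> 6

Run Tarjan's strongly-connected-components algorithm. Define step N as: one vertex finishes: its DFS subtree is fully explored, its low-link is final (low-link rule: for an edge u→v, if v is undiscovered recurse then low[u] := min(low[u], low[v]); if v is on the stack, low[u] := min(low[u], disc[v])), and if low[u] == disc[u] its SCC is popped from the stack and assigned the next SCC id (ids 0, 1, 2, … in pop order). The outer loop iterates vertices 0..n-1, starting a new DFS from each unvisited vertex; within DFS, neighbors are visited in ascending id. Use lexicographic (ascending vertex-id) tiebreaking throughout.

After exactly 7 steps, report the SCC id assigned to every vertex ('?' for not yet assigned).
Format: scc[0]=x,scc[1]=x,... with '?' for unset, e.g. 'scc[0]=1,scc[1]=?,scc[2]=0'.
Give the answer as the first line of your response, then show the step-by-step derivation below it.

scc[0]=3,scc[1]=3,scc[2]=2,scc[3]=0,scc[4]=4,scc[5]=?,scc[6]=1,scc[7]=1

step 1: low=(low[0]=0,low[1]=0,low[2]=?,low[3]=2,low[4]=?,low[5]=?,low[6]=?,low[7]=?); scc=(scc[0]=?,scc[1]=?,scc[2]=?,scc[3]=0,scc[4]=?,scc[5]=?,scc[6]=?,scc[7]=?)
step 2: low=(low[0]=0,low[1]=0,low[2]=?,low[3]=2,low[4]=?,low[5]=?,low[6]=3,low[7]=3); scc=(scc[0]=?,scc[1]=?,scc[2]=?,scc[3]=0,scc[4]=?,scc[5]=?,scc[6]=?,scc[7]=?)
step 3: low=(low[0]=0,low[1]=0,low[2]=?,low[3]=2,low[4]=?,low[5]=?,low[6]=3,low[7]=3); scc=(scc[0]=?,scc[1]=?,scc[2]=?,scc[3]=0,scc[4]=?,scc[5]=?,scc[6]=1,scc[7]=1)
step 4: low=(low[0]=0,low[1]=0,low[2]=?,low[3]=2,low[4]=?,low[5]=?,low[6]=3,low[7]=3); scc=(scc[0]=?,scc[1]=?,scc[2]=?,scc[3]=0,scc[4]=?,scc[5]=?,scc[6]=1,scc[7]=1)
step 5: low=(low[0]=0,low[1]=0,low[2]=5,low[3]=2,low[4]=?,low[5]=?,low[6]=3,low[7]=3); scc=(scc[0]=?,scc[1]=?,scc[2]=2,scc[3]=0,scc[4]=?,scc[5]=?,scc[6]=1,scc[7]=1)
step 6: low=(low[0]=0,low[1]=0,low[2]=5,low[3]=2,low[4]=?,low[5]=?,low[6]=3,low[7]=3); scc=(scc[0]=3,scc[1]=3,scc[2]=2,scc[3]=0,scc[4]=?,scc[5]=?,scc[6]=1,scc[7]=1)
step 7: low=(low[0]=0,low[1]=0,low[2]=5,low[3]=2,low[4]=6,low[5]=?,low[6]=3,low[7]=3); scc=(scc[0]=3,scc[1]=3,scc[2]=2,scc[3]=0,scc[4]=4,scc[5]=?,scc[6]=1,scc[7]=1)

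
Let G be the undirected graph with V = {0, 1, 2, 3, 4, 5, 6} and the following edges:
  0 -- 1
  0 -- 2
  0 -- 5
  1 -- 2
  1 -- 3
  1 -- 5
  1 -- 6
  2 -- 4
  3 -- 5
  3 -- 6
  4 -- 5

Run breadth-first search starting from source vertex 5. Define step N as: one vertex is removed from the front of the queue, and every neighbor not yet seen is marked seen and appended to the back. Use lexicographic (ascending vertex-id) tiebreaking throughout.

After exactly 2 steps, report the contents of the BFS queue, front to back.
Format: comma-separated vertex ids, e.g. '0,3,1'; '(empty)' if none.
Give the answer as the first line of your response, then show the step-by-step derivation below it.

1,3,4,2

step 1: dequeue 5; queue=[0,1,3,4]; order=5
step 2: dequeue 0; queue=[1,3,4,2]; order=5,0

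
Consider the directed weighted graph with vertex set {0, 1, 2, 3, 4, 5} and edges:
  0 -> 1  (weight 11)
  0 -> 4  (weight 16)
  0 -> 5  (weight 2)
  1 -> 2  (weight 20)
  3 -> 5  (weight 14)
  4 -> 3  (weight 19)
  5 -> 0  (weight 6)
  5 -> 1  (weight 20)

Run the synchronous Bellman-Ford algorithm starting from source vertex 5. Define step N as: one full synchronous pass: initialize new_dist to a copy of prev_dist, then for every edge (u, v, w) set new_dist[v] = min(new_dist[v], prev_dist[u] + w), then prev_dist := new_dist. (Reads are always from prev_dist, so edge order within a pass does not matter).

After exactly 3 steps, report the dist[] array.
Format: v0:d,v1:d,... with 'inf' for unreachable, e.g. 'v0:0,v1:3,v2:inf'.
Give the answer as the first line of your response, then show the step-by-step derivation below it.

v0:6,v1:17,v2:37,v3:41,v4:22,v5:0

step 1: dist = v0:6,v1:20,v2:inf,v3:inf,v4:inf,v5:0
step 2: dist = v0:6,v1:17,v2:40,v3:inf,v4:22,v5:0
step 3: dist = v0:6,v1:17,v2:37,v3:41,v4:22,v5:0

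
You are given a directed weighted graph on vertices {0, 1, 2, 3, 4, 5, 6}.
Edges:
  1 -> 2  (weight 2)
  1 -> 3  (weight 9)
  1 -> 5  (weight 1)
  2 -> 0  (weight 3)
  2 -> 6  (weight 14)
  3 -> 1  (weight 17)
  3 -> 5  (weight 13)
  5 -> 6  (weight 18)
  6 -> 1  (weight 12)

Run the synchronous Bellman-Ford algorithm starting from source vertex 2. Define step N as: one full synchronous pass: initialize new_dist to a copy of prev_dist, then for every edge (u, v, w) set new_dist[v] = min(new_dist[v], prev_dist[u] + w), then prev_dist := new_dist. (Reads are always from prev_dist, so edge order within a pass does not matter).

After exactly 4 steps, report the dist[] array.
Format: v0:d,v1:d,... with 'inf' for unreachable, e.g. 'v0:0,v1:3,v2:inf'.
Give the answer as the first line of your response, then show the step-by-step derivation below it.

v0:3,v1:26,v2:0,v3:35,v4:inf,v5:27,v6:14

step 1: dist = v0:3,v1:inf,v2:0,v3:inf,v4:inf,v5:inf,v6:14
step 2: dist = v0:3,v1:26,v2:0,v3:inf,v4:inf,v5:inf,v6:14
step 3: dist = v0:3,v1:26,v2:0,v3:35,v4:inf,v5:27,v6:14
step 4: dist = v0:3,v1:26,v2:0,v3:35,v4:inf,v5:27,v6:14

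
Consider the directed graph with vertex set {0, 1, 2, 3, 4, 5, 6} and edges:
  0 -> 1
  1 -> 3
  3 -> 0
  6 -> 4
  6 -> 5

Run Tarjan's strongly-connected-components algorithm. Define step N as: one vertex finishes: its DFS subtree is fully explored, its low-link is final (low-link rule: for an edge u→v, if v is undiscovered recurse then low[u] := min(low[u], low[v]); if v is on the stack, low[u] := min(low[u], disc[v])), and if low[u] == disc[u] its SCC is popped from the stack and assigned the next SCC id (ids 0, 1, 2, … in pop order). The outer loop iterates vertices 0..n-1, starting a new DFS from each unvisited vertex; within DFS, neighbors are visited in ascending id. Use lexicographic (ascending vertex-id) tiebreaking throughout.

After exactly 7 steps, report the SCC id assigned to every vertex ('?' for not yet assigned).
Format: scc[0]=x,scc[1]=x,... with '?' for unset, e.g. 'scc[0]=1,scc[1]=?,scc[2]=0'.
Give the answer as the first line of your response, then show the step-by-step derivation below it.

scc[0]=0,scc[1]=0,scc[2]=1,scc[3]=0,scc[4]=2,scc[5]=3,scc[6]=4

step 1: low=(low[0]=0,low[1]=1,low[2]=?,low[3]=0,low[4]=?,low[5]=?,low[6]=?); scc=(scc[0]=?,scc[1]=?,scc[2]=?,scc[3]=?,scc[4]=?,scc[5]=?,scc[6]=?)
step 2: low=(low[0]=0,low[1]=0,low[2]=?,low[3]=0,low[4]=?,low[5]=?,low[6]=?); scc=(scc[0]=?,scc[1]=?,scc[2]=?,scc[3]=?,scc[4]=?,scc[5]=?,scc[6]=?)
step 3: low=(low[0]=0,low[1]=0,low[2]=?,low[3]=0,low[4]=?,low[5]=?,low[6]=?); scc=(scc[0]=0,scc[1]=0,scc[2]=?,scc[3]=0,scc[4]=?,scc[5]=?,scc[6]=?)
step 4: low=(low[0]=0,low[1]=0,low[2]=3,low[3]=0,low[4]=?,low[5]=?,low[6]=?); scc=(scc[0]=0,scc[1]=0,scc[2]=1,scc[3]=0,scc[4]=?,scc[5]=?,scc[6]=?)
step 5: low=(low[0]=0,low[1]=0,low[2]=3,low[3]=0,low[4]=4,low[5]=?,low[6]=?); scc=(scc[0]=0,scc[1]=0,scc[2]=1,scc[3]=0,scc[4]=2,scc[5]=?,scc[6]=?)
step 6: low=(low[0]=0,low[1]=0,low[2]=3,low[3]=0,low[4]=4,low[5]=5,low[6]=?); scc=(scc[0]=0,scc[1]=0,scc[2]=1,scc[3]=0,scc[4]=2,scc[5]=3,scc[6]=?)
step 7: low=(low[0]=0,low[1]=0,low[2]=3,low[3]=0,low[4]=4,low[5]=5,low[6]=6); scc=(scc[0]=0,scc[1]=0,scc[2]=1,scc[3]=0,scc[4]=2,scc[5]=3,scc[6]=4)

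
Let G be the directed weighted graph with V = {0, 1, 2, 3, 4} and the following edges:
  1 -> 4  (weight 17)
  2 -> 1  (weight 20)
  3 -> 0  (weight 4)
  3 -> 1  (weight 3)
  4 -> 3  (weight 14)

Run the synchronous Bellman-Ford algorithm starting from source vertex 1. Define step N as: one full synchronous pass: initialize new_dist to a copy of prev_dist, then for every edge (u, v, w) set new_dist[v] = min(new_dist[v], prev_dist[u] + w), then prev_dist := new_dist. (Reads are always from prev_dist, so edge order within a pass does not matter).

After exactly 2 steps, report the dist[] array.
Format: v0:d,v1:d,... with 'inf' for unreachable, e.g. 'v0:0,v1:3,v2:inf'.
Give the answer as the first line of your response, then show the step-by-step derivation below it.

v0:inf,v1:0,v2:inf,v3:31,v4:17

step 1: dist = v0:inf,v1:0,v2:inf,v3:inf,v4:17
step 2: dist = v0:inf,v1:0,v2:inf,v3:31,v4:17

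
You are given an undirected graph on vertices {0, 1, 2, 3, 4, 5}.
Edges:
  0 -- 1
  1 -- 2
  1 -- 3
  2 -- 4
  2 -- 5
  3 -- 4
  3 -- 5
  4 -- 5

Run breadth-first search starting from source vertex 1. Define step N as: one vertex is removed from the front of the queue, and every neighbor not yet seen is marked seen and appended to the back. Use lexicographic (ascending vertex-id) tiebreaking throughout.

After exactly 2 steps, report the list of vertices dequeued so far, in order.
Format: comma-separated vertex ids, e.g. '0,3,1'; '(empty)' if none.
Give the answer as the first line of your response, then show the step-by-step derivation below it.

1,0

step 1: dequeue 1; queue=[0,2,3]; order=1
step 2: dequeue 0; queue=[2,3]; order=1,0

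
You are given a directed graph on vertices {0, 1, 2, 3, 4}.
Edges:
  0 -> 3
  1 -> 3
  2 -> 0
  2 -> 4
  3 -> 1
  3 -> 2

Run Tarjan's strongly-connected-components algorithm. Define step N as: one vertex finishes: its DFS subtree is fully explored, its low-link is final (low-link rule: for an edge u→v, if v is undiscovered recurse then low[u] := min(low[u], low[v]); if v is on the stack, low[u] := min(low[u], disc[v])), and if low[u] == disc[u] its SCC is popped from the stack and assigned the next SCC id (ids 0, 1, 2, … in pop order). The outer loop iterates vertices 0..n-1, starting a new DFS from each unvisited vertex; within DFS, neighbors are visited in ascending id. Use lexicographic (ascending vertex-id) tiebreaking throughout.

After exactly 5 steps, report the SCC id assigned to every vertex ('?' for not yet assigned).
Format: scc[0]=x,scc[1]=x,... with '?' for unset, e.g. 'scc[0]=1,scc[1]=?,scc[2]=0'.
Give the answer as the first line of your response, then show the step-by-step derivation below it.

scc[0]=1,scc[1]=1,scc[2]=1,scc[3]=1,scc[4]=0

step 1: low=(low[0]=0,low[1]=1,low[2]=?,low[3]=1,low[4]=?); scc=(scc[0]=?,scc[1]=?,scc[2]=?,scc[3]=?,scc[4]=?)
step 2: low=(low[0]=0,low[1]=1,low[2]=0,low[3]=1,low[4]=4); scc=(scc[0]=?,scc[1]=?,scc[2]=?,scc[3]=?,scc[4]=0)
step 3: low=(low[0]=0,low[1]=1,low[2]=0,low[3]=1,low[4]=4); scc=(scc[0]=?,scc[1]=?,scc[2]=?,scc[3]=?,scc[4]=0)
step 4: low=(low[0]=0,low[1]=1,low[2]=0,low[3]=0,low[4]=4); scc=(scc[0]=?,scc[1]=?,scc[2]=?,scc[3]=?,scc[4]=0)
step 5: low=(low[0]=0,low[1]=1,low[2]=0,low[3]=0,low[4]=4); scc=(scc[0]=1,scc[1]=1,scc[2]=1,scc[3]=1,scc[4]=0)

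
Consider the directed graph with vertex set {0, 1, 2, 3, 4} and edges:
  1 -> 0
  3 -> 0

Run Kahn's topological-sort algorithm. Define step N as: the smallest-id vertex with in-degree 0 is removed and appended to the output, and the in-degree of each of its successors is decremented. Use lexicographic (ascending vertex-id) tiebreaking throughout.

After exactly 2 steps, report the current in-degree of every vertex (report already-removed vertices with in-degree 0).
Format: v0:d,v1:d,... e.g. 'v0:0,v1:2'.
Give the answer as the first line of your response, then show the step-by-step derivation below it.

v0:1,v1:0,v2:0,v3:0,v4:0

step 1: output 1; order=[1]; indeg=(1,0,0,0,0)
step 2: output 2; order=[1,2]; indeg=(1,0,0,0,0)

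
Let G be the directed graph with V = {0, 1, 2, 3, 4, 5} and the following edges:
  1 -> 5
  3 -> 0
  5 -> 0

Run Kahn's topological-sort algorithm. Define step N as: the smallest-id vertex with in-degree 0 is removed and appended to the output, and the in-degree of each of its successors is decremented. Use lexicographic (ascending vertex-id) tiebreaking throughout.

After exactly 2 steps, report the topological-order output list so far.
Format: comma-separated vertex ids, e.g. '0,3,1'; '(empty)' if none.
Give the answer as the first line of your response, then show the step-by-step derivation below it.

1,2

step 1: output 1; order=[1]; indeg=(2,0,0,0,0,0)
step 2: output 2; order=[1,2]; indeg=(2,0,0,0,0,0)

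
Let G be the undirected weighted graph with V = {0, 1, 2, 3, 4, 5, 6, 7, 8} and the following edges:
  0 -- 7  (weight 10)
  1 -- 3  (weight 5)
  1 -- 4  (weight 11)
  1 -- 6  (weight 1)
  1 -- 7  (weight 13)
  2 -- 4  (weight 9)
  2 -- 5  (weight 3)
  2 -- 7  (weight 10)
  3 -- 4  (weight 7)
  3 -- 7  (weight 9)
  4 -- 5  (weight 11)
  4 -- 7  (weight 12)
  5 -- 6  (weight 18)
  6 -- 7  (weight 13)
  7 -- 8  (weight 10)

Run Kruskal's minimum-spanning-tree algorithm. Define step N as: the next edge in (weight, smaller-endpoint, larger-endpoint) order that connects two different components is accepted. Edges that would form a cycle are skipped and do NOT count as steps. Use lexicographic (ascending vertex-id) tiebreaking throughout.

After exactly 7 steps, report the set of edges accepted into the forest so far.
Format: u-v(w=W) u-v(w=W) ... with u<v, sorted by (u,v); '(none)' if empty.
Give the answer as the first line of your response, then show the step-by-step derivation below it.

0-7(w=10) 1-3(w=5) 1-6(w=1) 2-4(w=9) 2-5(w=3) 3-4(w=7) 3-7(w=9)

step 1: add edge 1-6 (w=1); MST = {1-6(w=1)}
step 2: add edge 2-5 (w=3); MST = {1-6(w=1) 2-5(w=3)}
step 3: add edge 1-3 (w=5); MST = {1-3(w=5) 1-6(w=1) 2-5(w=3)}
step 4: add edge 3-4 (w=7); MST = {1-3(w=5) 1-6(w=1) 2-5(w=3) 3-4(w=7)}
step 5: add edge 2-4 (w=9); MST = {1-3(w=5) 1-6(w=1) 2-4(w=9) 2-5(w=3) 3-4(w=7)}
step 6: add edge 3-7 (w=9); MST = {1-3(w=5) 1-6(w=1) 2-4(w=9) 2-5(w=3) 3-4(w=7) 3-7(w=9)}
step 7: add edge 0-7 (w=10); MST = {0-7(w=10) 1-3(w=5) 1-6(w=1) 2-4(w=9) 2-5(w=3) 3-4(w=7) 3-7(w=9)}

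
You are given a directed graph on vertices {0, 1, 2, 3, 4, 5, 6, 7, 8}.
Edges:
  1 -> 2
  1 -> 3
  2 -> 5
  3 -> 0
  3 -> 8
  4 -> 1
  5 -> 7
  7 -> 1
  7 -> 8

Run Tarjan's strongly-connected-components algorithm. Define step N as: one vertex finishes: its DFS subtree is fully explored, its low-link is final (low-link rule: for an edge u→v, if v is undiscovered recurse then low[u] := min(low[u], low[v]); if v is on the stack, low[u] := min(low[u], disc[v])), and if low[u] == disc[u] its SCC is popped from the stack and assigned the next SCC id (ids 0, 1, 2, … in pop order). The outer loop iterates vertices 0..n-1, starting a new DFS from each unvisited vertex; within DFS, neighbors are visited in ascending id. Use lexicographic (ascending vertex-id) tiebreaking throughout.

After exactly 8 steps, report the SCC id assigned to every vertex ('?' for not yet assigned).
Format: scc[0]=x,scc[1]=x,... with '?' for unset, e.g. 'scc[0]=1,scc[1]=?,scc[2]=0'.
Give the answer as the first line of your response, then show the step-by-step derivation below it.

scc[0]=0,scc[1]=3,scc[2]=3,scc[3]=2,scc[4]=4,scc[5]=3,scc[6]=?,scc[7]=3,scc[8]=1

step 1: low=(low[0]=0,low[1]=?,low[2]=?,low[3]=?,low[4]=?,low[5]=?,low[6]=?,low[7]=?,low[8]=?); scc=(scc[0]=0,scc[1]=?,scc[2]=?,scc[3]=?,scc[4]=?,scc[5]=?,scc[6]=?,scc[7]=?,scc[8]=?)
step 2: low=(low[0]=0,low[1]=1,low[2]=2,low[3]=?,low[4]=?,low[5]=3,low[6]=?,low[7]=1,low[8]=5); scc=(scc[0]=0,scc[1]=?,scc[2]=?,scc[3]=?,scc[4]=?,scc[5]=?,scc[6]=?,scc[7]=?,scc[8]=1)
step 3: low=(low[0]=0,low[1]=1,low[2]=2,low[3]=?,low[4]=?,low[5]=3,low[6]=?,low[7]=1,low[8]=5); scc=(scc[0]=0,scc[1]=?,scc[2]=?,scc[3]=?,scc[4]=?,scc[5]=?,scc[6]=?,scc[7]=?,scc[8]=1)
step 4: low=(low[0]=0,low[1]=1,low[2]=2,low[3]=?,low[4]=?,low[5]=1,low[6]=?,low[7]=1,low[8]=5); scc=(scc[0]=0,scc[1]=?,scc[2]=?,scc[3]=?,scc[4]=?,scc[5]=?,scc[6]=?,scc[7]=?,scc[8]=1)
step 5: low=(low[0]=0,low[1]=1,low[2]=1,low[3]=?,low[4]=?,low[5]=1,low[6]=?,low[7]=1,low[8]=5); scc=(scc[0]=0,scc[1]=?,scc[2]=?,scc[3]=?,scc[4]=?,scc[5]=?,scc[6]=?,scc[7]=?,scc[8]=1)
step 6: low=(low[0]=0,low[1]=1,low[2]=1,low[3]=6,low[4]=?,low[5]=1,low[6]=?,low[7]=1,low[8]=5); scc=(scc[0]=0,scc[1]=?,scc[2]=?,scc[3]=2,scc[4]=?,scc[5]=?,scc[6]=?,scc[7]=?,scc[8]=1)
step 7: low=(low[0]=0,low[1]=1,low[2]=1,low[3]=6,low[4]=?,low[5]=1,low[6]=?,low[7]=1,low[8]=5); scc=(scc[0]=0,scc[1]=3,scc[2]=3,scc[3]=2,scc[4]=?,scc[5]=3,scc[6]=?,scc[7]=3,scc[8]=1)
step 8: low=(low[0]=0,low[1]=1,low[2]=1,low[3]=6,low[4]=7,low[5]=1,low[6]=?,low[7]=1,low[8]=5); scc=(scc[0]=0,scc[1]=3,scc[2]=3,scc[3]=2,scc[4]=4,scc[5]=3,scc[6]=?,scc[7]=3,scc[8]=1)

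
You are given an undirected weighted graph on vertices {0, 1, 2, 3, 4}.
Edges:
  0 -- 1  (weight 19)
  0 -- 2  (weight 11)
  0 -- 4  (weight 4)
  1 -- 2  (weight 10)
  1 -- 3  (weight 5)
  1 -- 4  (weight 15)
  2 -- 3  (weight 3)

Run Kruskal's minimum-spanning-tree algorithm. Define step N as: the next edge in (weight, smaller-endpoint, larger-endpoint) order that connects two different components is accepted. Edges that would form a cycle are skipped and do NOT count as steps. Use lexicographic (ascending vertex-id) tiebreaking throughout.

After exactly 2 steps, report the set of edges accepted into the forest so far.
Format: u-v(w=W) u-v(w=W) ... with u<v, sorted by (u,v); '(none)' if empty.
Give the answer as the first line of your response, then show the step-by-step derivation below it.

0-4(w=4) 2-3(w=3)

step 1: add edge 2-3 (w=3); MST = {2-3(w=3)}
step 2: add edge 0-4 (w=4); MST = {0-4(w=4) 2-3(w=3)}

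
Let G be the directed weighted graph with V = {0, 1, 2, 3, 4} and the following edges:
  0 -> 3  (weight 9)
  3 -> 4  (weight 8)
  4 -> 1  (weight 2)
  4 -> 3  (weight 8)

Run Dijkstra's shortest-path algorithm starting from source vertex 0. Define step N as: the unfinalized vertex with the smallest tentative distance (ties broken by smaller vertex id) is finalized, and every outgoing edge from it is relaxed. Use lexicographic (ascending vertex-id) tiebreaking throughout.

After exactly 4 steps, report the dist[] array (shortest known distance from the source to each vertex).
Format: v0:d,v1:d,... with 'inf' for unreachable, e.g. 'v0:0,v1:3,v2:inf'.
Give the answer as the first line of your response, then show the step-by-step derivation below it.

v0:0,v1:19,v2:inf,v3:9,v4:17

step 1: dist = v0:0,v1:inf,v2:inf,v3:9,v4:inf
step 2: dist = v0:0,v1:inf,v2:inf,v3:9,v4:17
step 3: dist = v0:0,v1:19,v2:inf,v3:9,v4:17
step 4: dist = v0:0,v1:19,v2:inf,v3:9,v4:17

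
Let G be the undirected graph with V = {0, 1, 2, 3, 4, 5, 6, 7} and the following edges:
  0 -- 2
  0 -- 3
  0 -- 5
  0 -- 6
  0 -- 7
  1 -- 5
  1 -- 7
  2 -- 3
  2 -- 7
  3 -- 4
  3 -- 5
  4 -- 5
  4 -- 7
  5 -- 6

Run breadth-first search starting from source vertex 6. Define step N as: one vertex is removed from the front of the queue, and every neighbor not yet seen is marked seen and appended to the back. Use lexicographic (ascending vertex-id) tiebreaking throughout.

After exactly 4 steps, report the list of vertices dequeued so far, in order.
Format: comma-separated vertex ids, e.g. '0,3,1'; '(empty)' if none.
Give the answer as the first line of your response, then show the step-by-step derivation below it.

6,0,5,2

step 1: dequeue 6; queue=[0,5]; order=6
step 2: dequeue 0; queue=[5,2,3,7]; order=6,0
step 3: dequeue 5; queue=[2,3,7,1,4]; order=6,0,5
step 4: dequeue 2; queue=[3,7,1,4]; order=6,0,5,2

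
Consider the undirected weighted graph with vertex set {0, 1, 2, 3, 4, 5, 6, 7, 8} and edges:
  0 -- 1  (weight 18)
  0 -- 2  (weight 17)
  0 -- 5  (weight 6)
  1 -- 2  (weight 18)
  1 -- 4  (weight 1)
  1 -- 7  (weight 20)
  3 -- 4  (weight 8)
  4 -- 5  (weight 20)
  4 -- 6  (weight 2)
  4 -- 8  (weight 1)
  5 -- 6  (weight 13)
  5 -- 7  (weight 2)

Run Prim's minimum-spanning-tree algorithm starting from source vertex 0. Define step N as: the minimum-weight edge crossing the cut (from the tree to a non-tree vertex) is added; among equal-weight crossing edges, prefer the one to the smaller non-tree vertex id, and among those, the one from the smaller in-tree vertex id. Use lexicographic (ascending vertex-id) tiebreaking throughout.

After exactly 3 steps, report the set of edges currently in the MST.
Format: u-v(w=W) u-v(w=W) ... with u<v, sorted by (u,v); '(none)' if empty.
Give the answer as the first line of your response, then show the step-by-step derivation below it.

0-5(w=6) 5-6(w=13) 5-7(w=2)

step 1: add edge 0-5 (w=6); MST = {0-5(w=6)}
step 2: add edge 5-7 (w=2); MST = {0-5(w=6) 5-7(w=2)}
step 3: add edge 5-6 (w=13); MST = {0-5(w=6) 5-6(w=13) 5-7(w=2)}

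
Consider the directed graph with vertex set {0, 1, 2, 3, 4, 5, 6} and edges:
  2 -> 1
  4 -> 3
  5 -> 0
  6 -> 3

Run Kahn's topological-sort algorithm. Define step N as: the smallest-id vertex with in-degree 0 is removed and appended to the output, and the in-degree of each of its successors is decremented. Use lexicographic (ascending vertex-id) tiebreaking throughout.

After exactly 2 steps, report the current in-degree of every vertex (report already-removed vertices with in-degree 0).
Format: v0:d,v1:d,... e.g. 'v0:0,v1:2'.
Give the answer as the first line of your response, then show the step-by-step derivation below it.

v0:1,v1:0,v2:0,v3:2,v4:0,v5:0,v6:0

step 1: output 2; order=[2]; indeg=(1,0,0,2,0,0,0)
step 2: output 1; order=[2,1]; indeg=(1,0,0,2,0,0,0)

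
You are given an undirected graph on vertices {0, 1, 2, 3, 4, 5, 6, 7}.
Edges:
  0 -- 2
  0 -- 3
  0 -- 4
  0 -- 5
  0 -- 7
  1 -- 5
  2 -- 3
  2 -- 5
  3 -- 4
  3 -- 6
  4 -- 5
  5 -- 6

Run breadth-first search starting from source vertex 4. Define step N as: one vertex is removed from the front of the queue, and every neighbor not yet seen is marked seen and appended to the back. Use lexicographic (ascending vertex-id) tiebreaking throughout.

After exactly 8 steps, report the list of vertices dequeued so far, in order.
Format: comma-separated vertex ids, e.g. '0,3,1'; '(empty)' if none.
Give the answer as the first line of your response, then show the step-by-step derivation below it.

4,0,3,5,2,7,6,1

step 1: dequeue 4; queue=[0,3,5]; order=4
step 2: dequeue 0; queue=[3,5,2,7]; order=4,0
step 3: dequeue 3; queue=[5,2,7,6]; order=4,0,3
step 4: dequeue 5; queue=[2,7,6,1]; order=4,0,3,5
step 5: dequeue 2; queue=[7,6,1]; order=4,0,3,5,2
step 6: dequeue 7; queue=[6,1]; order=4,0,3,5,2,7
step 7: dequeue 6; queue=[1]; order=4,0,3,5,2,7,6
step 8: dequeue 1; queue=[(empty)]; order=4,0,3,5,2,7,6,1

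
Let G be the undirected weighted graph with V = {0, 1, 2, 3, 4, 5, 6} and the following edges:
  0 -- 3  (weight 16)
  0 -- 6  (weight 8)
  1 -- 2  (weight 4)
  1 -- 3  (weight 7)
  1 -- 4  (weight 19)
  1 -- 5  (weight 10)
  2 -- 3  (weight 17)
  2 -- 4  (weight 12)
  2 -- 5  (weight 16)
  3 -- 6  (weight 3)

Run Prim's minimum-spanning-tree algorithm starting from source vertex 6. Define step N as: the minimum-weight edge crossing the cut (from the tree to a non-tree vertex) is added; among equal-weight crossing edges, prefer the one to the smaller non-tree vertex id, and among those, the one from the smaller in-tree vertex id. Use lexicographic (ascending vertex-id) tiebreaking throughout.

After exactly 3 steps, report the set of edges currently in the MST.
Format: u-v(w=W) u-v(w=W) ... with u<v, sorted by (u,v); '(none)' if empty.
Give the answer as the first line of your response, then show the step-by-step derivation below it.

1-2(w=4) 1-3(w=7) 3-6(w=3)

step 1: add edge 3-6 (w=3); MST = {3-6(w=3)}
step 2: add edge 1-3 (w=7); MST = {1-3(w=7) 3-6(w=3)}
step 3: add edge 1-2 (w=4); MST = {1-2(w=4) 1-3(w=7) 3-6(w=3)}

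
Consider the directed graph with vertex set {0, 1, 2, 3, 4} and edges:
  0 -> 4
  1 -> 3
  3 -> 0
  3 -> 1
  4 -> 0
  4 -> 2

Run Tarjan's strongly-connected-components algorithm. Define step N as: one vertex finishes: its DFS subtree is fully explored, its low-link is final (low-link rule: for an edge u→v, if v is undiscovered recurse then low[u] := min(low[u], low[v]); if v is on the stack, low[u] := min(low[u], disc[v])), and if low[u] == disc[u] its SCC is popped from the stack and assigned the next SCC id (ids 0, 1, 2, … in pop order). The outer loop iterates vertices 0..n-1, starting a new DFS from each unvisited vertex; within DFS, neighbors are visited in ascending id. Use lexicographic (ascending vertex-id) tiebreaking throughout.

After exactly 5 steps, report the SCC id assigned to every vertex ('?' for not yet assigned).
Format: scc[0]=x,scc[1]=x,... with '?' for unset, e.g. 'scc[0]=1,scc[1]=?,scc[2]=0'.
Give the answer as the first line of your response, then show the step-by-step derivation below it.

scc[0]=1,scc[1]=2,scc[2]=0,scc[3]=2,scc[4]=1

step 1: low=(low[0]=0,low[1]=?,low[2]=2,low[3]=?,low[4]=0); scc=(scc[0]=?,scc[1]=?,scc[2]=0,scc[3]=?,scc[4]=?)
step 2: low=(low[0]=0,low[1]=?,low[2]=2,low[3]=?,low[4]=0); scc=(scc[0]=?,scc[1]=?,scc[2]=0,scc[3]=?,scc[4]=?)
step 3: low=(low[0]=0,low[1]=?,low[2]=2,low[3]=?,low[4]=0); scc=(scc[0]=1,scc[1]=?,scc[2]=0,scc[3]=?,scc[4]=1)
step 4: low=(low[0]=0,low[1]=3,low[2]=2,low[3]=3,low[4]=0); scc=(scc[0]=1,scc[1]=?,scc[2]=0,scc[3]=?,scc[4]=1)
step 5: low=(low[0]=0,low[1]=3,low[2]=2,low[3]=3,low[4]=0); scc=(scc[0]=1,scc[1]=2,scc[2]=0,scc[3]=2,scc[4]=1)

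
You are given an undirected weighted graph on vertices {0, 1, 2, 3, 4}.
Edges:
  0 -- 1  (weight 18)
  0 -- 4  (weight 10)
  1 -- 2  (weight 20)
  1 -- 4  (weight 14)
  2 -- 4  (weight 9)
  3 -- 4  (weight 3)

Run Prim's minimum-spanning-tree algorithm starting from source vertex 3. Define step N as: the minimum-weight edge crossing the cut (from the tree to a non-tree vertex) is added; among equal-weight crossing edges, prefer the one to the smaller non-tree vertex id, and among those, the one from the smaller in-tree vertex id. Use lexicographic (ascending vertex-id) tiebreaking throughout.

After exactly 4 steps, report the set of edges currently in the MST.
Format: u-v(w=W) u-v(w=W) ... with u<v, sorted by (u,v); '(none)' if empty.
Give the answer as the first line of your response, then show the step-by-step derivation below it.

0-4(w=10) 1-4(w=14) 2-4(w=9) 3-4(w=3)

step 1: add edge 3-4 (w=3); MST = {3-4(w=3)}
step 2: add edge 2-4 (w=9); MST = {2-4(w=9) 3-4(w=3)}
step 3: add edge 0-4 (w=10); MST = {0-4(w=10) 2-4(w=9) 3-4(w=3)}
step 4: add edge 1-4 (w=14); MST = {0-4(w=10) 1-4(w=14) 2-4(w=9) 3-4(w=3)}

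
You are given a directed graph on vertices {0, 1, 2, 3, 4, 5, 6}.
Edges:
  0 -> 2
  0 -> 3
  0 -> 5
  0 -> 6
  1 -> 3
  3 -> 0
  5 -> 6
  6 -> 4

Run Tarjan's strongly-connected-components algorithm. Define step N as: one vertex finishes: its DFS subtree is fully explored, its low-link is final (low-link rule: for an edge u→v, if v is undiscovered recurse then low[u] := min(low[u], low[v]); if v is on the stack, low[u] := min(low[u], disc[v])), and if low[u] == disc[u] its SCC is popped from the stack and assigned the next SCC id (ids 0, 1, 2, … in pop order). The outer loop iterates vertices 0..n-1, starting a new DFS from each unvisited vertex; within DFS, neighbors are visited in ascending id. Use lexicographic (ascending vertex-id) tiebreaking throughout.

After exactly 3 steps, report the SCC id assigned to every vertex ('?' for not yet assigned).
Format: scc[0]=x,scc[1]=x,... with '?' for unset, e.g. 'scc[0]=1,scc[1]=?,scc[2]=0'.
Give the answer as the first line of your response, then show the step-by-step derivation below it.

scc[0]=?,scc[1]=?,scc[2]=0,scc[3]=?,scc[4]=1,scc[5]=?,scc[6]=?

step 1: low=(low[0]=0,low[1]=?,low[2]=1,low[3]=?,low[4]=?,low[5]=?,low[6]=?); scc=(scc[0]=?,scc[1]=?,scc[2]=0,scc[3]=?,scc[4]=?,scc[5]=?,scc[6]=?)
step 2: low=(low[0]=0,low[1]=?,low[2]=1,low[3]=0,low[4]=?,low[5]=?,low[6]=?); scc=(scc[0]=?,scc[1]=?,scc[2]=0,scc[3]=?,scc[4]=?,scc[5]=?,scc[6]=?)
step 3: low=(low[0]=0,low[1]=?,low[2]=1,low[3]=0,low[4]=5,low[5]=3,low[6]=4); scc=(scc[0]=?,scc[1]=?,scc[2]=0,scc[3]=?,scc[4]=1,scc[5]=?,scc[6]=?)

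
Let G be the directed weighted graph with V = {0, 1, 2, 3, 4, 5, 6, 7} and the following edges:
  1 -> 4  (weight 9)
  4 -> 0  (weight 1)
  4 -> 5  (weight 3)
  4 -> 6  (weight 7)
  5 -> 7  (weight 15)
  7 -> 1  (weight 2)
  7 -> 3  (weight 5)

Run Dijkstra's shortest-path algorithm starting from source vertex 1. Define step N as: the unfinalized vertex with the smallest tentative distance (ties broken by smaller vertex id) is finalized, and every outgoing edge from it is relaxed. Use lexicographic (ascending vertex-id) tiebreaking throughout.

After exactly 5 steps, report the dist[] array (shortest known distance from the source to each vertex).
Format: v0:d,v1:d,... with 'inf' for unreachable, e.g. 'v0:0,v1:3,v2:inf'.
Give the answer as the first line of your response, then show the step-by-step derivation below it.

v0:10,v1:0,v2:inf,v3:inf,v4:9,v5:12,v6:16,v7:27

step 1: dist = v0:inf,v1:0,v2:inf,v3:inf,v4:9,v5:inf,v6:inf,v7:inf
step 2: dist = v0:10,v1:0,v2:inf,v3:inf,v4:9,v5:12,v6:16,v7:inf
step 3: dist = v0:10,v1:0,v2:inf,v3:inf,v4:9,v5:12,v6:16,v7:inf
step 4: dist = v0:10,v1:0,v2:inf,v3:inf,v4:9,v5:12,v6:16,v7:27
step 5: dist = v0:10,v1:0,v2:inf,v3:inf,v4:9,v5:12,v6:16,v7:27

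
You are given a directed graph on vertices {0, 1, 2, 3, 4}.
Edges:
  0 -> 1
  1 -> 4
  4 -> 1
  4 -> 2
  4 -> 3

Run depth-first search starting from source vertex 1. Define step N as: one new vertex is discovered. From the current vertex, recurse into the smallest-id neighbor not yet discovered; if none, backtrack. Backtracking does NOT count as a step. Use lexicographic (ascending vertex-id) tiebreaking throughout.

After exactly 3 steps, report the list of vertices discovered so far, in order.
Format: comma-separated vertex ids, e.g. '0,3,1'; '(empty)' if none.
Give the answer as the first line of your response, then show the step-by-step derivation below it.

1,4,2

step 1: discover 1; path=1; order=1
step 2: discover 4; path=1>4; order=1,4
step 3: discover 2; path=1>4>2; order=1,4,2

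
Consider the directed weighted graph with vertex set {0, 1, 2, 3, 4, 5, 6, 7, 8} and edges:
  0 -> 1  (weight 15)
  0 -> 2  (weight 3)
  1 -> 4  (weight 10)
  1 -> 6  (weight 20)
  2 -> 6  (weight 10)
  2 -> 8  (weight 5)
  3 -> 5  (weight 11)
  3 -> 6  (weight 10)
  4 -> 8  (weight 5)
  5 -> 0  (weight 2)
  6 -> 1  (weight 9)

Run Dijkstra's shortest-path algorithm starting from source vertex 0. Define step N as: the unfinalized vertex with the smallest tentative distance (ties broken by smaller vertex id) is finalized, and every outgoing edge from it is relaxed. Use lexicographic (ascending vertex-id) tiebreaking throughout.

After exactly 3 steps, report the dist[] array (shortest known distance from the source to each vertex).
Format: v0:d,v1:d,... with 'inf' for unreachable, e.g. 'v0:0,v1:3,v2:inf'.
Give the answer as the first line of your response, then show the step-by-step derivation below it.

v0:0,v1:15,v2:3,v3:inf,v4:inf,v5:inf,v6:13,v7:inf,v8:8

step 1: dist = v0:0,v1:15,v2:3,v3:inf,v4:inf,v5:inf,v6:inf,v7:inf,v8:inf
step 2: dist = v0:0,v1:15,v2:3,v3:inf,v4:inf,v5:inf,v6:13,v7:inf,v8:8
step 3: dist = v0:0,v1:15,v2:3,v3:inf,v4:inf,v5:inf,v6:13,v7:inf,v8:8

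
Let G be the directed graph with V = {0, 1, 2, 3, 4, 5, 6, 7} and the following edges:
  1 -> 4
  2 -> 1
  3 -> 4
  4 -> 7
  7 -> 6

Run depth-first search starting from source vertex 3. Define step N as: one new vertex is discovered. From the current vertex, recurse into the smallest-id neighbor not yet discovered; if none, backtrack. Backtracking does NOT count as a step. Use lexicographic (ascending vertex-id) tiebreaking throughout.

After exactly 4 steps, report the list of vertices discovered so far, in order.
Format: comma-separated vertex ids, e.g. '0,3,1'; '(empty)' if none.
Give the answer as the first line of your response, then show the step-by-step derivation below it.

3,4,7,6

step 1: discover 3; path=3; order=3
step 2: discover 4; path=3>4; order=3,4
step 3: discover 7; path=3>4>7; order=3,4,7
step 4: discover 6; path=3>4>7>6; order=3,4,7,6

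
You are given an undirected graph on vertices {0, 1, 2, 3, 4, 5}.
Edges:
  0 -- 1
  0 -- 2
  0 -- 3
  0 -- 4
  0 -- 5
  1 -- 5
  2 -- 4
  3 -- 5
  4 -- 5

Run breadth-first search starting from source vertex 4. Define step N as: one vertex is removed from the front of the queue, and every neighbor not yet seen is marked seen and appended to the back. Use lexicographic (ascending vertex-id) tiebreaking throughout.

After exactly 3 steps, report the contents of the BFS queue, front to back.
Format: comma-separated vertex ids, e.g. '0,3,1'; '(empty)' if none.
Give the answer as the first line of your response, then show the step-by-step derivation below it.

5,1,3

step 1: dequeue 4; queue=[0,2,5]; order=4
step 2: dequeue 0; queue=[2,5,1,3]; order=4,0
step 3: dequeue 2; queue=[5,1,3]; order=4,0,2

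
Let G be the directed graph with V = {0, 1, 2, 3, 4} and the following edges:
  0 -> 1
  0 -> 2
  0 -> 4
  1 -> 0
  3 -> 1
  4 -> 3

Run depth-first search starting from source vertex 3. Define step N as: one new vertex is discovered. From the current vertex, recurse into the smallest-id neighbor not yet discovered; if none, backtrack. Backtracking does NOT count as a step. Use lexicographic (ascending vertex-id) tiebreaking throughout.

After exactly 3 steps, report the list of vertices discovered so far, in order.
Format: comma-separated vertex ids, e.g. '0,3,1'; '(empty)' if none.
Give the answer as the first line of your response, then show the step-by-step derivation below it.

3,1,0

step 1: discover 3; path=3; order=3
step 2: discover 1; path=3>1; order=3,1
step 3: discover 0; path=3>1>0; order=3,1,0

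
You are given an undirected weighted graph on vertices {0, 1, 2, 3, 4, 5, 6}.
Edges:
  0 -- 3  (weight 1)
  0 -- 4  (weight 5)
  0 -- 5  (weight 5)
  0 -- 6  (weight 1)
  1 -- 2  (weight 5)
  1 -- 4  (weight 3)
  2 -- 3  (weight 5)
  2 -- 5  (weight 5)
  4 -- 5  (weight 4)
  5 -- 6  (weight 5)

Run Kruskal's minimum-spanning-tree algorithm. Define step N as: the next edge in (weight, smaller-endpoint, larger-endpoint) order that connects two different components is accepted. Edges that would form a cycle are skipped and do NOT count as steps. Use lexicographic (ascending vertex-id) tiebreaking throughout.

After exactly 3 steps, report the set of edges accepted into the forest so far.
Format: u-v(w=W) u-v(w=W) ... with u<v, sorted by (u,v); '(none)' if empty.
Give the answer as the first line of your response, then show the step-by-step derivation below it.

0-3(w=1) 0-6(w=1) 1-4(w=3)

step 1: add edge 0-3 (w=1); MST = {0-3(w=1)}
step 2: add edge 0-6 (w=1); MST = {0-3(w=1) 0-6(w=1)}
step 3: add edge 1-4 (w=3); MST = {0-3(w=1) 0-6(w=1) 1-4(w=3)}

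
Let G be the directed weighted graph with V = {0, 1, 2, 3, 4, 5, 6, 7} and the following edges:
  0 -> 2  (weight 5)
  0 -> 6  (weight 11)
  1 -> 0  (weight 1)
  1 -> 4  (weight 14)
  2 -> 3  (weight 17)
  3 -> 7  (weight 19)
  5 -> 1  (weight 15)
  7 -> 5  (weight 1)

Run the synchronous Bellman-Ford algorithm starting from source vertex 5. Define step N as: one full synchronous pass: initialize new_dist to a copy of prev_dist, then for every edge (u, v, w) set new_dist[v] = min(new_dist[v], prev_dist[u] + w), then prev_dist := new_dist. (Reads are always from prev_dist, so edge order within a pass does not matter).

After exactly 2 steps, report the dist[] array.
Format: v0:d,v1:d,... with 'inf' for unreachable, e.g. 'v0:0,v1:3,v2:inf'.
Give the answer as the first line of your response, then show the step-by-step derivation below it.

v0:16,v1:15,v2:inf,v3:inf,v4:29,v5:0,v6:inf,v7:inf

step 1: dist = v0:inf,v1:15,v2:inf,v3:inf,v4:inf,v5:0,v6:inf,v7:inf
step 2: dist = v0:16,v1:15,v2:inf,v3:inf,v4:29,v5:0,v6:inf,v7:inf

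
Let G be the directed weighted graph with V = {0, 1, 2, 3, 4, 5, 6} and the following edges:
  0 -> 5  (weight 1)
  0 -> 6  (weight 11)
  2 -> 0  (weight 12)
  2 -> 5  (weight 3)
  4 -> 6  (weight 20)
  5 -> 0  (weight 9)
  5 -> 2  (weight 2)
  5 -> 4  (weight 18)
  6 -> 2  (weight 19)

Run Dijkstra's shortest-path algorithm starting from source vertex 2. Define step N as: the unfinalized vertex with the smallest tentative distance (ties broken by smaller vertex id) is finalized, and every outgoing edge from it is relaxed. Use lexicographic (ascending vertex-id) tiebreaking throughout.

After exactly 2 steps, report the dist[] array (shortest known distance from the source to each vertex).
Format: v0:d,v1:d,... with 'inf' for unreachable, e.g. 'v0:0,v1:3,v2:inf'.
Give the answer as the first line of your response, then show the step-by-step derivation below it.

v0:12,v1:inf,v2:0,v3:inf,v4:21,v5:3,v6:inf

step 1: dist = v0:12,v1:inf,v2:0,v3:inf,v4:inf,v5:3,v6:inf
step 2: dist = v0:12,v1:inf,v2:0,v3:inf,v4:21,v5:3,v6:inf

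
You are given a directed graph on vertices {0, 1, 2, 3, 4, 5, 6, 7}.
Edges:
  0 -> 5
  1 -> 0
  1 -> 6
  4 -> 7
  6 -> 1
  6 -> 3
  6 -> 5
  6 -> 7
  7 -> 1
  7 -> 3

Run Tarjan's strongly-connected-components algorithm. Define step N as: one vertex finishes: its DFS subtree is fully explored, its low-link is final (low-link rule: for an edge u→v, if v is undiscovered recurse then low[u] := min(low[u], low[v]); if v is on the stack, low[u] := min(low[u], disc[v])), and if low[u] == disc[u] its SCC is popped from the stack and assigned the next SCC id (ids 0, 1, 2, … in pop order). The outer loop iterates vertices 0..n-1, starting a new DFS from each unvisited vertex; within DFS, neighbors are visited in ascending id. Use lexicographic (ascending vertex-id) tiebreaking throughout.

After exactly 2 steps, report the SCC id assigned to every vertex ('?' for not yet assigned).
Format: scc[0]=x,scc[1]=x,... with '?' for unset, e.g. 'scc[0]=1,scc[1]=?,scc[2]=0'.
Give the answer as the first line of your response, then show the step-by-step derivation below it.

scc[0]=1,scc[1]=?,scc[2]=?,scc[3]=?,scc[4]=?,scc[5]=0,scc[6]=?,scc[7]=?

step 1: low=(low[0]=0,low[1]=?,low[2]=?,low[3]=?,low[4]=?,low[5]=1,low[6]=?,low[7]=?); scc=(scc[0]=?,scc[1]=?,scc[2]=?,scc[3]=?,scc[4]=?,scc[5]=0,scc[6]=?,scc[7]=?)
step 2: low=(low[0]=0,low[1]=?,low[2]=?,low[3]=?,low[4]=?,low[5]=1,low[6]=?,low[7]=?); scc=(scc[0]=1,scc[1]=?,scc[2]=?,scc[3]=?,scc[4]=?,scc[5]=0,scc[6]=?,scc[7]=?)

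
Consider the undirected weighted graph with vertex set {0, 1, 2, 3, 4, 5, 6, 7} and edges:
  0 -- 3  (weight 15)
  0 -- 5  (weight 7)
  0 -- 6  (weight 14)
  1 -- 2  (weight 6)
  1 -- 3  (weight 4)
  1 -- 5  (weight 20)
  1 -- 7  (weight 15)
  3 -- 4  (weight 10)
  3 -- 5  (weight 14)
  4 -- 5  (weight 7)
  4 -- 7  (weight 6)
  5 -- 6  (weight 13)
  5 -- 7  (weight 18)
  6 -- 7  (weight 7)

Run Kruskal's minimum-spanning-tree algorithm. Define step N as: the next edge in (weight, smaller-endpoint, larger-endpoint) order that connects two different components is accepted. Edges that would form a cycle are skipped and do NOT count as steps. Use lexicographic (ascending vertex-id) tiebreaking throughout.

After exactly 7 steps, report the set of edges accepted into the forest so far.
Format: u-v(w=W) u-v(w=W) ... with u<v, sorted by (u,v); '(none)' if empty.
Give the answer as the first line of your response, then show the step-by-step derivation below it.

0-5(w=7) 1-2(w=6) 1-3(w=4) 3-4(w=10) 4-5(w=7) 4-7(w=6) 6-7(w=7)

step 1: add edge 1-3 (w=4); MST = {1-3(w=4)}
step 2: add edge 1-2 (w=6); MST = {1-2(w=6) 1-3(w=4)}
step 3: add edge 4-7 (w=6); MST = {1-2(w=6) 1-3(w=4) 4-7(w=6)}
step 4: add edge 0-5 (w=7); MST = {0-5(w=7) 1-2(w=6) 1-3(w=4) 4-7(w=6)}
step 5: add edge 4-5 (w=7); MST = {0-5(w=7) 1-2(w=6) 1-3(w=4) 4-5(w=7) 4-7(w=6)}
step 6: add edge 6-7 (w=7); MST = {0-5(w=7) 1-2(w=6) 1-3(w=4) 4-5(w=7) 4-7(w=6) 6-7(w=7)}
step 7: add edge 3-4 (w=10); MST = {0-5(w=7) 1-2(w=6) 1-3(w=4) 3-4(w=10) 4-5(w=7) 4-7(w=6) 6-7(w=7)}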